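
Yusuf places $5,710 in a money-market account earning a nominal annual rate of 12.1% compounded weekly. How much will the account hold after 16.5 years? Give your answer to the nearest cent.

$41,946.70

Periodic rate = 12.1%/52 = 0.00232692; periods = 52·16.5 = 858.
A = 5,710·(1 + 0.121/52)^858 ≈ 5,710·7.346182174 ≈ 41,946.7002.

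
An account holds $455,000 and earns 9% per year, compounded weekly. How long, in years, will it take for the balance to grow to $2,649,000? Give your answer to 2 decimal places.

(1 + 0.00173077)^(52t) = 2,649,000/455,000 = 5.822.
52t·ln(1 + 0.00173077) = ln(5.822); 52t = 1.7616/0.00172927 ≈ 1018.7171.
t ≈ 19.5907 years.

19.59 years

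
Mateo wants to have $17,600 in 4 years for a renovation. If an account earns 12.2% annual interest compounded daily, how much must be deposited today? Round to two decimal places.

$10,804.69

Periodic rate = 12.2%/365 = 0.000334247; 1460 periods.
P = 17,600/(1 + 0.122/365)^1460 ≈ 17,600/1.6289220255 ≈ 10,804.6915.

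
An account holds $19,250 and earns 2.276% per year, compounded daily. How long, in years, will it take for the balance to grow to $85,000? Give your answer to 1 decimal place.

65.3 years

(1 + 0.0000623562)^(365t) = 85,000/19,250 = 4.4156.
365t·ln(1 + 0.0000623562) = ln(4.4156); 365t = 1.4851/6.23542e-05 ≈ 23817.7975.
t ≈ 65.2542 years.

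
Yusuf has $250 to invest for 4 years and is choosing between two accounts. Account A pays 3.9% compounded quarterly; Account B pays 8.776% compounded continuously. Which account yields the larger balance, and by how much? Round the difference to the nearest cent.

Account B, by $63.15

Account A growth factor: (1 + 0.00975)^16 ≈ 1.16794338; balance ≈ 291.9858.
Account B growth factor: e^(0.08776·4) = e^0.35104 ≈ 1.42054415; balance ≈ 355.1360.
Account B is larger by 63.1502.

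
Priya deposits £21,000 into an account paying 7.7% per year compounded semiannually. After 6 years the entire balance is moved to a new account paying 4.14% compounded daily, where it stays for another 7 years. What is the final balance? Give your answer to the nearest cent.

After 6 years at 7.7%: 21,000 × 1.5735408084 ≈ 33,044.3570.
Then 7 years at 4.14%: 33,044.3570 × 1.336138271 ≈ 44,151.8300.

£44,151.83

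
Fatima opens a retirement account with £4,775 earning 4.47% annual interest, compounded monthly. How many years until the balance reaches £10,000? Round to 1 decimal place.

(1 + 0.003725)^(12t) = 10,000/4,775 = 2.0942.
12t·ln(1 + 0.003725) = ln(2.0942); 12t = 0.73919/0.00371808 ≈ 198.8099.
t ≈ 16.5675 years.

16.6 years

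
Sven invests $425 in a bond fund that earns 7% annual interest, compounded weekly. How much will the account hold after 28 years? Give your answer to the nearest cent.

$3,013.24

Growth factor = (1 + 0.07/52)^1456 ≈ 7.089975975.
A ≈ 425 × 7.089975975 ≈ 3,013.2398.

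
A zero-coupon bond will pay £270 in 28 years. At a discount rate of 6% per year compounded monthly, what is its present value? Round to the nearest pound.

£51

Growth factor = (1 + 0.005)^336 ≈ 5.34314242.
P = 270/5.34314242 ≈ 50.5321.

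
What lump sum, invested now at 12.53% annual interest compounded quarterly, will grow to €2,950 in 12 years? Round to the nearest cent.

€671.18

Growth factor = (1 + 0.031325)^48 ≈ 4.395276309.
P = 2,950/4.395276309 ≈ 671.1751.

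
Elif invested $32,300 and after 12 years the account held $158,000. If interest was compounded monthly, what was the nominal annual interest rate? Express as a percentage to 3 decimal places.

13.303%

(1 + r/12)^144 = 158,000/32,300 = 4.89164.
1 + r/12 = 4.89164^(1/144) ≈ 1.011085, so r/12 ≈ 0.0110855.
r ≈ 12·0.0110855 = 13.30259%.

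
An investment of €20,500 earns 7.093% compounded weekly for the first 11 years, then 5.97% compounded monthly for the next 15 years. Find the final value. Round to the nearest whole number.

€109,224

Phase 1: 20,500·(1 + 0.07093/52)^572 ≈ 44,706.6937.
Phase 2: 44,706.6937·(1 + 0.004975)^180 ≈ 109,224.2428.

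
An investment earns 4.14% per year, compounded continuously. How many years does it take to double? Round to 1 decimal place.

e^(0.0414t) = 2, so 0.0414t = ln 2 ≈ 0.69315.
t ≈ 0.69315/0.0414 ≈ 16.7427.

16.7 years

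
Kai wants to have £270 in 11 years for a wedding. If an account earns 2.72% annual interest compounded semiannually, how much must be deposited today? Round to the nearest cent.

£200.59

Growth factor = (1 + 0.0136)^22 ≈ 1.34606255.
P = 270/1.34606255 ≈ 200.5850.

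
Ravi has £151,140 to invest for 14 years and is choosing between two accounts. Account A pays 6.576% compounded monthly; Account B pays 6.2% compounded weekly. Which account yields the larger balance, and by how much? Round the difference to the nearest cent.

A: (1 + 0.00548)^168 ≈ 2.50459394707, so 151,140 × 2.50459394707 ≈ 378,544.3292.
B: (1 + 0.062/52)^728 ≈ 2.380910433, so 151,140 × 2.380910433 ≈ 359,850.8028.
Difference ≈ 18,693.5263 in favor of A.

Account A, by £18,693.53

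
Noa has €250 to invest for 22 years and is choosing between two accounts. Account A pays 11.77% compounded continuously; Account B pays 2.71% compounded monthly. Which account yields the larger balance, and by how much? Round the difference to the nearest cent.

Account A, by €2,876.95

A: e^(0.1177·22) = e^2.5894 ≈ 13.32177614, so 250 × 13.32177614 ≈ 3,330.4440.
B: (1 + 0.0271/12)^264 ≈ 1.81398812, so 250 × 1.81398812 ≈ 453.4970.
Difference ≈ 2,876.9470 in favor of A.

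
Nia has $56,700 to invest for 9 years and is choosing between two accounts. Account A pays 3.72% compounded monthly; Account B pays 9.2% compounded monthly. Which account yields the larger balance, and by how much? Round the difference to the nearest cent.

Account B, by $50,155.88

A: (1 + 0.0031)^108 ≈ 1.3969372059, so 56,700 × 1.3969372059 ≈ 79,206.3396.
B: (1 + 0.092/12)^108 ≈ 2.28152055314, so 56,700 × 2.28152055314 ≈ 129,362.2154.
Difference ≈ 50,155.8758 in favor of B.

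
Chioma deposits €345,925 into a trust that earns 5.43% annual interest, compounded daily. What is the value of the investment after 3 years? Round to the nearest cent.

€407,120.77

Growth factor = (1 + 0.0543/365)^1095 ≈ 1.17690473258.
A ≈ 345,925 × 1.17690473258 ≈ 407,120.7696.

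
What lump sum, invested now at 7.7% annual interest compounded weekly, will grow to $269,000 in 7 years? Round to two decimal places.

Growth factor = (1 + 0.077/52)^364 ≈ 1.71360840608.
P = 269,000/1.71360840608 ≈ 156,978.6884.

$156,978.69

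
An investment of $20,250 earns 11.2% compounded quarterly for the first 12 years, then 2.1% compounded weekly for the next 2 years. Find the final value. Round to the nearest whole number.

$79,493

Phase 1: 20,250·(1 + 0.028)^48 ≈ 76,224.4907.
Phase 2: 76,224.4907·(1 + 0.021/52)^104 ≈ 79,493.4265.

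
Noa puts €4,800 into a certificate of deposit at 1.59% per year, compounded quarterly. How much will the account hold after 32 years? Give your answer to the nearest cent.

Growth factor = (1 + 0.003975)^128 ≈ 1.661617344.
A ≈ 4,800 × 1.661617344 ≈ 7,975.7633.

€7,975.76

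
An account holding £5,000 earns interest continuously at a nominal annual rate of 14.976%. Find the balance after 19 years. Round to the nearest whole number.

A = P·e^(rt) = 5,000·e^(0.14976·19) = 5,000·e^2.84544.
e^2.84544 ≈ 17.20912902, so A ≈ 86,045.6451.

£86,046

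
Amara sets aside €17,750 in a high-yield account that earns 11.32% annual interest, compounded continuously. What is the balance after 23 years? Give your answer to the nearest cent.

€239,843.23

A = P·e^(rt) = 17,750·e^(0.1132·23) = 17,750·e^2.6036.
e^2.6036 ≈ 13.5122948417, so A ≈ 239,843.2334.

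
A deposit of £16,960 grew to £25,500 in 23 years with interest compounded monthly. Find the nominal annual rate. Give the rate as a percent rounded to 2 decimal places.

(1 + r/12)^276 = 25,500/16,960 = 1.50354.
1 + r/12 = 1.50354^(1/276) ≈ 1.001479, so r/12 ≈ 0.0014787.
r ≈ 12·0.0014787 = 1.77444%.

1.77%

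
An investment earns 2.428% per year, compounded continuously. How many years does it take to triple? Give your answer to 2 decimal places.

e^(0.02428t) = 3, so 0.02428t = ln 3 ≈ 1.0986.
t ≈ 1.0986/0.02428 ≈ 45.2476.

45.25 years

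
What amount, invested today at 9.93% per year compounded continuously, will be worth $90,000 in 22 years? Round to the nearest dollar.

$10,127

P = A·e^(−rt) = 90,000·e^(−2.1846).
e^(−2.1846) ≈ 0.11252273375, so P ≈ 10,127.0460.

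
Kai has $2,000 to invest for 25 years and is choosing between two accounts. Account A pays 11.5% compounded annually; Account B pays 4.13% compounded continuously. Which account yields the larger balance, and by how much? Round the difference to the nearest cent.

Account A, by $24,785.81

Account A growth factor: (1 + 0.115)^25 ≈ 15.200983395; balance ≈ 30,401.9668.
Account B growth factor: e^(0.0413·25) = e^1.0325 ≈ 2.80807726; balance ≈ 5,616.1545.
Account A is larger by 24,785.8123.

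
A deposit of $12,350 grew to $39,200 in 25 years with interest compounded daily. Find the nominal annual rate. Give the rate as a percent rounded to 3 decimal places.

(1 + r/365)^9125 = 39,200/12,350 = 3.17409.
1 + r/365 = 3.17409^(1/9125) ≈ 1.000127, so r/365 ≈ 0.000126586.
r ≈ 365·0.000126586 = 4.62038%.

4.620%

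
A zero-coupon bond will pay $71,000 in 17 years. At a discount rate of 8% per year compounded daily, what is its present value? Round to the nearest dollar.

$18,226

Periodic rate = 8%/365 = 0.000219178; 6205 periods.
P = 71,000/(1 + 0.08/365)^6205 ≈ 71,000/3.895612737 ≈ 18,225.6309.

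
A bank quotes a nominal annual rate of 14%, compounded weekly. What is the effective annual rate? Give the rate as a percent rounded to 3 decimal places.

15.006%

One year is 52 periods at 0.00269231 each: (1 + 0.00269231)^52 ≈ 1.150057.
EAR = 1.150057 − 1 ≈ 15.00574%.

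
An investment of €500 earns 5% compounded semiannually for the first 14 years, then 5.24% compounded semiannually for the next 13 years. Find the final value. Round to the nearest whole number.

€1,956

After 14 years at 5%: 500 × 1.996495019 ≈ 998.2475.
Then 13 years at 5.24%: 998.2475 × 1.958990222 ≈ 1,955.5571.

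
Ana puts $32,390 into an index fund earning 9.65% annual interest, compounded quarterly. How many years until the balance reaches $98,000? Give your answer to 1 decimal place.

11.6 years

(1 + 0.024125)^(4t) = 98,000/32,390 = 3.0256.
4t·ln(1 + 0.024125) = ln(3.0256); 4t = 1.1071/0.0238386 ≈ 46.4423.
t ≈ 11.6106 years.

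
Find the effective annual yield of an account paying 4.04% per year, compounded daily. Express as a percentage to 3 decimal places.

4.122%

EAR = (1 + 4.04%/365)^365 − 1 = (1 + 0.000110685)^365 − 1.
(1 + 0.000110685)^365 ≈ 1.041225, so EAR ≈ 4.12249%.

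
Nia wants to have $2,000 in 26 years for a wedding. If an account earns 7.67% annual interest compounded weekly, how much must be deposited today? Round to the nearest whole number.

$273

Growth factor = (1 + 0.001475)^1352 ≈ 7.335537752.
P = 2,000/7.335537752 ≈ 272.6453.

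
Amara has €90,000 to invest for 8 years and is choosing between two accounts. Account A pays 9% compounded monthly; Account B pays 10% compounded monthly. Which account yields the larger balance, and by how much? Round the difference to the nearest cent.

Account B, by €15,232.90

A: (1 + 0.0075)^96 ≈ 2.04892122824, so 90,000 × 2.04892122824 ≈ 184,402.9105.
B: (1 + 0.1/12)^96 ≈ 2.21817563104, so 90,000 × 2.21817563104 ≈ 199,635.8068.
Difference ≈ 15,232.8963 in favor of B.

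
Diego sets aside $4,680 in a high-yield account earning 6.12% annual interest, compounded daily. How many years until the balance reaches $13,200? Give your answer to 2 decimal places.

(1 + 0.000167671)^(365t) = 13,200/4,680 = 2.8205.
365t·ln(1 + 0.000167671) = ln(2.8205); 365t = 1.0369/0.000167657 ≈ 6184.7559.
t ≈ 16.9445 years.

16.94 years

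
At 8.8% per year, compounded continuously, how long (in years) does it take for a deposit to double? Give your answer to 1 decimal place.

e^(0.088t) = 2, so 0.088t = ln 2 ≈ 0.69315.
t ≈ 0.69315/0.088 ≈ 7.8767.

7.9 years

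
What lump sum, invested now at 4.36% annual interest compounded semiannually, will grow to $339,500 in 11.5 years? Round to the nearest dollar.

Growth factor = (1 + 0.0218)^23 ≈ 1.64216072848.
P = 339,500/1.64216072848 ≈ 206,739.8118.

$206,740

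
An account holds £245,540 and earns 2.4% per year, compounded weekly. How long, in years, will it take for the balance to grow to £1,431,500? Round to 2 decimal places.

We need (1 + 0.000461538)^(52t) = 5.83, so 52t = ln 5.83 / ln 1.000462 ≈ 3820.7543.
t ≈ 3820.7543/52 = 73.4760 years.

73.48 years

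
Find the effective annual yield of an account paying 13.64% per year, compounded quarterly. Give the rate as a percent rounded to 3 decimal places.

One year is 4 periods at 0.0341 each: (1 + 0.0341)^4 ≈ 1.143537.
EAR = 1.143537 − 1 ≈ 14.35368%.

14.354%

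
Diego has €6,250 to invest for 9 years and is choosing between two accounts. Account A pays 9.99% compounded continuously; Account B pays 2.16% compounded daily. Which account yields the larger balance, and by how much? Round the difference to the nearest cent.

Account A growth factor: e^(0.0999·9) = e^0.8991 ≈ 2.4573904642; balance ≈ 15,358.6904.
Account B growth factor: (1 + 0.0216/365)^3285 ≈ 1.214575032; balance ≈ 7,591.0940.
Account A is larger by 7,767.5964.

Account A, by €7,767.60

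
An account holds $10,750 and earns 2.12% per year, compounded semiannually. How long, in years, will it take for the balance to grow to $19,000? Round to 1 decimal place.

(1 + 0.0106)^(2t) = 19,000/10,750 = 1.7674.
2t·ln(1 + 0.0106) = ln(1.7674); 2t = 0.56953/0.0105442 ≈ 54.0138.
t ≈ 27.0069 years.

27.0 years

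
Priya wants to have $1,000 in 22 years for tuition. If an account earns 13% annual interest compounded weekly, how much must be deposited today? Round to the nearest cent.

Growth factor = (1 + 0.0025)^1144 ≈ 17.3993169.
P = 1,000/17.3993169 ≈ 57.4735.

$57.47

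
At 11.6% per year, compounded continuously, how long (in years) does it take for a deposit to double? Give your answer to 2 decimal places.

5.98 years

e^(0.116t) = 2, so 0.116t = ln 2 ≈ 0.69315.
t ≈ 0.69315/0.116 ≈ 5.9754.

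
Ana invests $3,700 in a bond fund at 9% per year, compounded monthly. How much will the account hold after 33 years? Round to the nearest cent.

Periodic rate = 9%/12 = 0.0075; periods = 12·33 = 396.
A = 3,700·(1 + 0.0075)^396 ≈ 3,700·19.277100254 ≈ 71,325.2709.

$71,325.27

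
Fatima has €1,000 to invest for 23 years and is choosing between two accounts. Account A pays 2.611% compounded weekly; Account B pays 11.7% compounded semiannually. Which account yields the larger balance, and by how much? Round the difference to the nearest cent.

Account B, by €11,847.54

A: (1 + 0.02611/52)^1196 ≈ 1.82281003, so 1,000 × 1.82281003 ≈ 1,822.8100.
B: (1 + 0.0585)^46 ≈ 13.670351085, so 1,000 × 13.670351085 ≈ 13,670.3511.
Difference ≈ 11,847.5411 in favor of B.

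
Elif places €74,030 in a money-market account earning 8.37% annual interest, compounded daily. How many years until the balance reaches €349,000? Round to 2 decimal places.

(1 + 0.000229315)^(365t) = 349,000/74,030 = 4.7143.
365t·ln(1 + 0.000229315) = ln(4.7143); 365t = 1.5506/0.000229289 ≈ 6762.6576.
t ≈ 18.5278 years.

18.53 years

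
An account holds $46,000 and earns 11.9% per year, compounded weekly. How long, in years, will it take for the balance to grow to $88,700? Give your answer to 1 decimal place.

5.5 years

(1 + 0.00228846)^(52t) = 88,700/46,000 = 1.9283.
52t·ln(1 + 0.00228846) = ln(1.9283); 52t = 0.65662/0.00228585 ≈ 287.2539.
t ≈ 5.5241 years.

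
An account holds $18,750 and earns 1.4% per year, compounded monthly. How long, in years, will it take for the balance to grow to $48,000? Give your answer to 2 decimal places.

(1 + 0.00116667)^(12t) = 48,000/18,750 = 2.56.
12t·ln(1 + 0.00116667) = ln(2.56); 12t = 0.94001/0.00116599 ≈ 806.1904.
t ≈ 67.1825 years.

67.18 years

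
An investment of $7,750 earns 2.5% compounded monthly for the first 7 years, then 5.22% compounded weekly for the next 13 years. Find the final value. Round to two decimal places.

After 7 years at 2.5%: 7,750 × 1.1910293832 ≈ 9,230.4777.
Then 13 years at 5.22%: 9,230.4777 × 1.970445428 ≈ 18,188.1526.

$18,188.15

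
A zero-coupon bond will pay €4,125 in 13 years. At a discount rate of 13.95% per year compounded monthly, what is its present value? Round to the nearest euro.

Growth factor = (1 + 0.011625)^156 ≈ 6.068066485.
P = 4,125/6.068066485 ≈ 679.7882.

€680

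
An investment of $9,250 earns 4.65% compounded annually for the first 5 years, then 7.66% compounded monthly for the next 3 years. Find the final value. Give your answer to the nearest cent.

$14,598.95

Phase 1: 9,250·(1 + 0.0465)^5 ≈ 11,610.1517.
Phase 2: 11,610.1517·(1 + 0.0766/12)^36 ≈ 14,598.9488.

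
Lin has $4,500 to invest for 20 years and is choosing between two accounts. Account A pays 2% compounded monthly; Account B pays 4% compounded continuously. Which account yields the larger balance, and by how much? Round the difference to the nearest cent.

A: (1 + 0.02/12)^240 ≈ 1.491328057, so 4,500 × 1.491328057 ≈ 6,710.9763.
B: e^(0.04·20) = e^0.8 ≈ 2.2255409285, so 4,500 × 2.2255409285 ≈ 10,014.9342.
Difference ≈ 3,303.9579 in favor of B.

Account B, by $3,303.96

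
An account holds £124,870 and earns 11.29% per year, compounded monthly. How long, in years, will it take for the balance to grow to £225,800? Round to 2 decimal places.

(1 + 0.00940833)^(12t) = 225,800/124,870 = 1.8083.
12t·ln(1 + 0.00940833) = ln(1.8083); 12t = 0.59238/0.00936435 ≈ 63.2587.
t ≈ 5.2716 years.

5.27 years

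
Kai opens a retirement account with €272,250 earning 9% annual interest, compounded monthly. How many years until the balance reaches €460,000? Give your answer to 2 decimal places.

(1 + 0.0075)^(12t) = 460,000/272,250 = 1.6896.
12t·ln(1 + 0.0075) = ln(1.6896); 12t = 0.52451/0.00747201 ≈ 70.1960.
t ≈ 5.8497 years.

5.85 years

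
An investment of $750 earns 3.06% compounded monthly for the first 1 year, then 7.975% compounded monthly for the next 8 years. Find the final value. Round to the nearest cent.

$1,460.48

Phase 1: 750·(1 + 0.00255)^12 ≈ 773.2746.
Phase 2: 773.2746·(1 + 0.07975/12)^96 ≈ 1,460.4846.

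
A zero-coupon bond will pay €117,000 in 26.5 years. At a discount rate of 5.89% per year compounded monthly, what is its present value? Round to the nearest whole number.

€24,659

Periodic rate = 5.89%/12 = 0.00490833; 318 periods.
P = 117,000/(1 + 0.0589/12)^318 ≈ 117,000/4.74471754075 ≈ 24,659.0021.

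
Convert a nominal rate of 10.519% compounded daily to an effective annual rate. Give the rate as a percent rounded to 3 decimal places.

One year is 365 periods at 0.000288192 each: (1 + 0.000288192)^365 ≈ 1.110905.
EAR = 1.110905 − 1 ≈ 11.09048%.

11.090%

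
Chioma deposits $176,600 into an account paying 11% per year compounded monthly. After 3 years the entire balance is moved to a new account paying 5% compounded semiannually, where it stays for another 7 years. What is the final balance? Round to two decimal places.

$346,568.52

Phase 1: 176,600·(1 + 0.11/12)^36 ≈ 245,275.9659.
Phase 2: 245,275.9659·(1 + 0.025)^14 ≈ 346,568.5188.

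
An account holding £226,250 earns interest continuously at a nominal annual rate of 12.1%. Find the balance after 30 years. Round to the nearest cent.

A = P·e^(rt) = 226,250·e^(0.121·30) = 226,250·e^3.63.
e^3.63 ≈ 37.71281661718, so A ≈ 8,532,524.7596.

£8,532,524.76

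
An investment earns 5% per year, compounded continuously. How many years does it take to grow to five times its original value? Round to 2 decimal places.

e^(0.05t) = 5, so 0.05t = ln 5 ≈ 1.6094.
t ≈ 1.6094/0.05 ≈ 32.1888.

32.19 years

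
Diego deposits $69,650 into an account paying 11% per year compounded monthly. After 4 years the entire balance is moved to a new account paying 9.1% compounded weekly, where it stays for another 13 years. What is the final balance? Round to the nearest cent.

Phase 1: 69,650·(1 + 0.11/12)^48 ≈ 107,929.5040.
Phase 2: 107,929.5040·(1 + 0.00175)^676 ≈ 351,934.2451.

$351,934.25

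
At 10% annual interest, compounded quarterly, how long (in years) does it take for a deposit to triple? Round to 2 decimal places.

(1 + 0.025)^(4t) = 3.
4t = ln 3 / ln(1 + 0.025) ≈ 1.0986/0.0246926 ≈ 44.4915.
t ≈ 11.1229.

11.12 years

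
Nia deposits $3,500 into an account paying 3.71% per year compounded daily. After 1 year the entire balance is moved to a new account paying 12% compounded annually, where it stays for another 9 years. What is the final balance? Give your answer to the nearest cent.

$10,072.60

Phase 1: 3,500·(1 + 0.0371/365)^365 ≈ 3,632.2819.
Phase 2: 3,632.2819·(1 + 0.12)^9 ≈ 10,072.6039.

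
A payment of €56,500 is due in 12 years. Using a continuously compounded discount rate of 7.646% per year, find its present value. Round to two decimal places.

P = A·e^(−rt) = 56,500·e^(−0.91752).
e^(−0.91752) ≈ 0.39950859485, so P ≈ 22,572.2356.

€22,572.24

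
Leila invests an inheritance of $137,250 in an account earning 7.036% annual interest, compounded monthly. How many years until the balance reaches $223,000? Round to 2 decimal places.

6.92 years

(1 + 0.00586333)^(12t) = 223,000/137,250 = 1.6248.
12t·ln(1 + 0.00586333) = ln(1.6248); 12t = 0.48537/0.00584621 ≈ 83.0226.
t ≈ 6.9186 years.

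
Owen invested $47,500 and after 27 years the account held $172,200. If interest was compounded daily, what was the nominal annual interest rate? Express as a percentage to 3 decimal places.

The 9855-period growth factor is 172,200/47,500 = 3.62526.
r/365 = 3.62526^(1/9855) − 1 ≈ 0.000130696, so r ≈ 365·0.000130696 = 4.77041%.

4.770%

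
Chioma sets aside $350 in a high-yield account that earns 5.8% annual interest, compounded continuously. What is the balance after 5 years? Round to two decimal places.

A = P·e^(rt) = 350·e^(0.058·5) = 350·e^0.29.
e^0.29 ≈ 1.33642749, so A ≈ 467.7496.

$467.75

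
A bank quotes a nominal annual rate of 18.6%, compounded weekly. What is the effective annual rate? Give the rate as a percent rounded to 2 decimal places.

One year is 52 periods at 0.00357692 each: (1 + 0.00357692)^52 ≈ 1.204023.
EAR = 1.204023 − 1 ≈ 20.40226%.

20.40%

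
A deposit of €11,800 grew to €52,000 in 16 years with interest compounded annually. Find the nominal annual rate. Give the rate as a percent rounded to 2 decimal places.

(1 + r)^16 = 52,000/11,800 = 4.40678.
1 + r = 4.40678^(1/16) ≈ 1.097129, so r ≈ 0.0971287.
r ≈ 9.71287%.

9.71%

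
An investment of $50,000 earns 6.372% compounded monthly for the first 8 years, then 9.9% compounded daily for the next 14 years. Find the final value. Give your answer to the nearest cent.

Phase 1: 50,000·(1 + 0.00531)^96 ≈ 83,132.3873.
Phase 2: 83,132.3873·(1 + 0.099/365)^5110 ≈ 332,369.2117.

$332,369.21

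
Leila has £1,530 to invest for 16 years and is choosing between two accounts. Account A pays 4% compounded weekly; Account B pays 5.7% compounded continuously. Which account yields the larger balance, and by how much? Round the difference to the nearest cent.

Account B, by £907.72

A: (1 + 0.04/52)^832 ≈ 1.89601435, so 1,530 × 1.89601435 ≈ 2,900.9020.
B: e^(0.057·16) = e^0.912 ≈ 2.48929615, so 1,530 × 2.48929615 ≈ 3,808.6231.
Difference ≈ 907.7212 in favor of B.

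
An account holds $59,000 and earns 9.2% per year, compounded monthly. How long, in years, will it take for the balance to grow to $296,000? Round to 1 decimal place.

17.6 years

We need (1 + 0.00766667)^(12t) = 5.0169, so 12t = ln 5.0169 / ln 1.007667 ≈ 211.1735.
t ≈ 211.1735/12 = 17.5978 years.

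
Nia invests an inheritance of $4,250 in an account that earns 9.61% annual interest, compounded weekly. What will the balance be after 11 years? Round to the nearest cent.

Periodic rate = 9.61%/52 = 0.00184808; periods = 52·11 = 572.
A = 4,250·(1 + 0.0961/52)^572 ≈ 4,250·2.8752062211 ≈ 12,219.6264.

$12,219.63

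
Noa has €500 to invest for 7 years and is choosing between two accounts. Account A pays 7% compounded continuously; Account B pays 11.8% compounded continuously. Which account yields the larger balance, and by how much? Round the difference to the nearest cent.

Account A growth factor: e^(0.07·7) = e^0.49 ≈ 1.63231622; balance ≈ 816.1581.
Account B growth factor: e^(0.118·7) = e^0.826 ≈ 2.284163787; balance ≈ 1,142.0819.
Account B is larger by 325.9238.

Account B, by €325.92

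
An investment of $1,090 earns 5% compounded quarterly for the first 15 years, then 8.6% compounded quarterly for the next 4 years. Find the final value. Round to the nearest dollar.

After 15 years at 5%: 1,090 × 2.107181347 ≈ 2,296.8277.
Then 4 years at 8.6%: 2,296.8277 × 1.405445261 ≈ 3,228.0656.

$3,228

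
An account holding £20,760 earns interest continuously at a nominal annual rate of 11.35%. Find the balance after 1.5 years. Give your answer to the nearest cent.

A = P·e^(rt) = 20,760·e^(0.1135·1.5) = 20,760·e^0.17025.
e^0.17025 ≈ 1.1856012146, so A ≈ 24,613.0812.

£24,613.08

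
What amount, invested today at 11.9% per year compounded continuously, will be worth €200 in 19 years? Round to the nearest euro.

P = A·e^(−rt) = 200·e^(−2.261).
e^(−2.261) ≈ 0.104246186, so P ≈ 20.8492.

€21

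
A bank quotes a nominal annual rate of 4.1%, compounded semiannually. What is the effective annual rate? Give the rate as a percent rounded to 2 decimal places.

4.14%

One year is 2 periods at 0.0205 each: (1 + 0.0205)^2 ≈ 1.04142.
EAR = 1.04142 − 1 ≈ 4.14202%.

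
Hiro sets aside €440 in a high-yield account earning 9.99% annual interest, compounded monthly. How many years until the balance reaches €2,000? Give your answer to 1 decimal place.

15.2 years

We need (1 + 0.008325)^(12t) = 4.5455, so 12t = ln 4.5455 / ln 1.008325 ≈ 182.6332.
t ≈ 182.6332/12 = 15.2194 years.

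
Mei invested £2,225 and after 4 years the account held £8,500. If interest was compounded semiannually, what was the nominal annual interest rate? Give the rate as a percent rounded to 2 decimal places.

36.48%

The 8-period growth factor is 8,500/2,225 = 3.82022.
r/2 = 3.82022^(1/8) − 1 ≈ 0.182391, so r ≈ 2·0.182391 = 36.47820%.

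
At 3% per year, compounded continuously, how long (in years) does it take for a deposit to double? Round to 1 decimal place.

e^(0.03t) = 2, so 0.03t = ln 2 ≈ 0.69315.
t ≈ 0.69315/0.03 ≈ 23.1049.

23.1 years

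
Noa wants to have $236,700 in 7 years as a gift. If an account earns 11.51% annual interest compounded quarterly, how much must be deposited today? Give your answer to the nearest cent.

Growth factor = (1 + 0.028775)^28 ≈ 2.21294824372.
P = 236,700/2.21294824372 ≈ 106,961.3809.

$106,961.38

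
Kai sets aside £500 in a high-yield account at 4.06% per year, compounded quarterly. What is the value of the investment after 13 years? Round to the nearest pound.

Periodic rate = 4.06%/4 = 0.01015; periods = 4·13 = 52.
A = 500·(1 + 0.01015)^52 ≈ 500·1.69069452 ≈ 845.3473.

£845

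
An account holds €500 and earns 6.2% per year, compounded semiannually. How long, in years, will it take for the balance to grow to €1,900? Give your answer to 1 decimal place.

21.9 years

(1 + 0.031)^(2t) = 1,900/500 = 3.8.
2t·ln(1 + 0.031) = ln(3.8); 2t = 1.335/0.0305292 ≈ 43.7287.
t ≈ 21.8643 years.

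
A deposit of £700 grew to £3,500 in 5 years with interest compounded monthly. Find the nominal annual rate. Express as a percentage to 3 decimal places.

32.624%

The 60-period growth factor is 3,500/700 = 5.
r/12 = 5^(1/60) − 1 ≈ 0.027187, so r ≈ 12·0.027187 = 32.62436%.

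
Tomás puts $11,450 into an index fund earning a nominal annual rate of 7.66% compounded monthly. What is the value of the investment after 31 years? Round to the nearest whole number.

$122,125

Periodic rate = 7.66%/12 = 0.00638333; periods = 12·31 = 372.
A = 11,450·(1 + 0.0766/12)^372 ≈ 11,450·10.66591526 ≈ 122,124.7297.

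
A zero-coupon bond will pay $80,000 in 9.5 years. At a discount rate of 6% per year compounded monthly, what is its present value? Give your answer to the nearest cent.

$45,306.34

Periodic rate = 6%/12 = 0.005; 114 periods.
P = 80,000/(1 + 0.005)^114 ≈ 80,000/1.7657574214 ≈ 45,306.3366.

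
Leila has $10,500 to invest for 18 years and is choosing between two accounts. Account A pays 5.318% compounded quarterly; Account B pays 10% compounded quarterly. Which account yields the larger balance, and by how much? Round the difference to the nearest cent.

Account A growth factor: (1 + 0.013295)^72 ≈ 2.5881221918; balance ≈ 27,175.2830.
Account B growth factor: (1 + 0.025)^72 ≈ 5.9172280622; balance ≈ 62,130.8947.
Account B is larger by 34,955.6116.

Account B, by $34,955.61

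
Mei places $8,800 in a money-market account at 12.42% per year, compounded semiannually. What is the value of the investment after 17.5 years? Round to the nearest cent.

Periodic rate = 12.42%/2 = 0.0621; periods = 2·17.5 = 35.
A = 8,800·(1 + 0.0621)^35 ≈ 8,800·8.237383953 ≈ 72,488.9788.

$72,488.98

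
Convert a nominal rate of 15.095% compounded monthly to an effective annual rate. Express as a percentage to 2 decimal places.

16.18%

EAR = (1 + 15.095%/12)^12 − 1 = (1 + 0.0125792)^12 − 1.
(1 + 0.0125792)^12 ≈ 1.161844, so EAR ≈ 16.18441%.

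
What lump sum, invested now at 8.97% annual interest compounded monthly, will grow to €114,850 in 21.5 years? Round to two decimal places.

€16,814.63

Growth factor = (1 + 0.007475)^258 ≈ 6.8303626161.
P = 114,850/6.8303626161 ≈ 16,814.6270.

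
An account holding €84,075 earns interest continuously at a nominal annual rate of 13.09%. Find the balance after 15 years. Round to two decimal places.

€598,968.65

A = P·e^(rt) = 84,075·e^(0.1309·15) = 84,075·e^1.9635.
e^1.9635 ≈ 7.12421824404, so A ≈ 598,968.6489.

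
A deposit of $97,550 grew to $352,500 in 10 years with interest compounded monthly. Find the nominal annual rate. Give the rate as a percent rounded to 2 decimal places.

12.92%

The 120-period growth factor is 352,500/97,550 = 3.61353.
r/12 = 3.61353^(1/120) − 1 ≈ 0.0107632, so r ≈ 12·0.0107632 = 12.91587%.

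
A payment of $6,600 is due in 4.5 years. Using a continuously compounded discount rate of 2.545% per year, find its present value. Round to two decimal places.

P = A·e^(−rt) = 6,600·e^(−0.114525).
e^(−0.114525) ≈ 0.8917896434, so P ≈ 5,885.8116.

$5,885.81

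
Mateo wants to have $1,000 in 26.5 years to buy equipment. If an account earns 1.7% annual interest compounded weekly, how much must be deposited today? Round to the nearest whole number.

$637

Periodic rate = 1.7%/52 = 0.000326923; 1378 periods.
P = 1,000/(1 + 0.017/52)^1378 ≈ 1,000/1.56898102 ≈ 637.3563.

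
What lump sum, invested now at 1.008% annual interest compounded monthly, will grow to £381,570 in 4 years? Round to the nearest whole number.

Periodic rate = 1.008%/12 = 0.00084; 48 periods.
P = 381,570/(1 + 0.00084)^48 ≈ 381,570/1.0411262658 ≈ 366,497.3333.

£366,497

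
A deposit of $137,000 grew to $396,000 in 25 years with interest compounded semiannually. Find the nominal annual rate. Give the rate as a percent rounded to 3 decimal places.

(1 + r/2)^50 = 396,000/137,000 = 2.89051.
1 + r/2 = 2.89051^(1/50) ≈ 1.021456, so r/2 ≈ 0.0214556.
r ≈ 2·0.0214556 = 4.29112%.

4.291%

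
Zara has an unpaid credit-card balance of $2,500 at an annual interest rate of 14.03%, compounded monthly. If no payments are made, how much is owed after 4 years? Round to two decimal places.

$4,367.69

Growth factor = (1 + 0.1403/12)^48 ≈ 1.747077981.
A ≈ 2,500 × 1.747077981 ≈ 4,367.6950.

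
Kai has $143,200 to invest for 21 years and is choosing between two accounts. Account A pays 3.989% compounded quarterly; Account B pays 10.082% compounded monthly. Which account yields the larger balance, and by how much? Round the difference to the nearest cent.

Account B, by $849,662.78

A: (1 + 0.0099725)^84 ≈ 2.30145292915, so 143,200 × 2.30145292915 ≈ 329,568.0595.
B: (1 + 0.10082/12)^252 ≈ 8.234852207655, so 143,200 × 8.234852207655 ≈ 1,179,230.8361.
Difference ≈ 849,662.7767 in favor of B.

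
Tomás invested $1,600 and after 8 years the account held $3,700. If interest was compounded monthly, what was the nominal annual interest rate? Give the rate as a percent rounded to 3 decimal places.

10.525%

The 96-period growth factor is 3,700/1,600 = 2.3125.
r/12 = 2.3125^(1/96) − 1 ≈ 0.00877084, so r ≈ 12·0.00877084 = 10.52500%.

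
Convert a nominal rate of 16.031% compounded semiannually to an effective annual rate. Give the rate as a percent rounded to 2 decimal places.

EAR = (1 + 16.031%/2)^2 − 1 = (1 + 0.080155)^2 − 1.
(1 + 0.080155)^2 ≈ 1.166735, so EAR ≈ 16.67348%.

16.67%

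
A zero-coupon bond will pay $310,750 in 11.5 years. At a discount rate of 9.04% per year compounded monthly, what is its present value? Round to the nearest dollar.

Growth factor = (1 + 0.0904/12)^138 ≈ 2.81708800486.
P = 310,750/2.81708800486 ≈ 110,308.9429.

$110,309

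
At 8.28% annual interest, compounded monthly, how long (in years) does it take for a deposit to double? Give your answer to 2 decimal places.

(1 + 0.0069)^(12t) = 2.
12t = ln 2 / ln(1 + 0.0069) ≈ 0.69315/0.0068763 ≈ 100.8023.
t ≈ 8.4002.

8.40 years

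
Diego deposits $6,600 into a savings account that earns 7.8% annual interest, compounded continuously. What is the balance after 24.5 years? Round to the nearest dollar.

$44,615

A = P·e^(rt) = 6,600·e^(0.078·24.5) = 6,600·e^1.911.
e^1.911 ≈ 6.759845265, so A ≈ 44,614.9787.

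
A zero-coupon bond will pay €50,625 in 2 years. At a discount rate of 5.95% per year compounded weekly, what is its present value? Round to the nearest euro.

Periodic rate = 5.95%/52 = 0.00114423; 104 periods.
P = 50,625/(1 + 0.0595/52)^104 ≈ 50,625/1.1262932941 ≈ 44,948.3276.

€44,948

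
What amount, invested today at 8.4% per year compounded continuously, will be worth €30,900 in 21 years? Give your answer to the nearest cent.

€5,294.96

P = A·e^(−rt) = 30,900·e^(−1.764).
e^(−1.764) ≈ 0.17135805889, so P ≈ 5,294.9640.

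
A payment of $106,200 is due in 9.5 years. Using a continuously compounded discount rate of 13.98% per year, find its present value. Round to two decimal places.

$28,140.90

P = A·e^(−rt) = 106,200·e^(−1.3281).
e^(−1.3281) ≈ 0.26498024578, so P ≈ 28,140.9021.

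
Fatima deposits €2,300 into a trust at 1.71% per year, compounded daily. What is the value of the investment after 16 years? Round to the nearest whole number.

Periodic rate = 1.71%/365 = 0.0000468493; periods = 365·16 = 5840.
A = 2,300·(1 + 0.0171/365)^5840 ≈ 2,300·1.314680396 ≈ 3,023.7649.

€3,024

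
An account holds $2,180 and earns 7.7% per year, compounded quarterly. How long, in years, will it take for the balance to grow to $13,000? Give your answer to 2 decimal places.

We need (1 + 0.01925)^(4t) = 5.9633, so 4t = ln 5.9633 / ln 1.01925 ≈ 93.6497.
t ≈ 93.6497/4 = 23.4124 years.

23.41 years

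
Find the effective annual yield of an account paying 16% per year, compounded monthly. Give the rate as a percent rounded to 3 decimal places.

EAR = (1 + 16%/12)^12 − 1 = (1 + 0.0133333)^12 − 1.
(1 + 0.0133333)^12 ≈ 1.172271, so EAR ≈ 17.22708%.

17.227%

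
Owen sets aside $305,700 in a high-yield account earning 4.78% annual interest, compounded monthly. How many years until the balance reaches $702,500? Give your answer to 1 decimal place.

17.4 years

(1 + 0.00398333)^(12t) = 702,500/305,700 = 2.298.
12t·ln(1 + 0.00398333) = ln(2.298); 12t = 0.83204/0.00397542 ≈ 209.2964.
t ≈ 17.4414 years.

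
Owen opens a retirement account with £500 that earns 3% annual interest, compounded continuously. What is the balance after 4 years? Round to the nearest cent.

£563.75

A = P·e^(rt) = 500·e^(0.03·4) = 500·e^0.12.
e^0.12 ≈ 1.12749685, so A ≈ 563.7484.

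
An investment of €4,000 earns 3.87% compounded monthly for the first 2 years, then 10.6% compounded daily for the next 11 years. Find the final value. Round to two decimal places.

After 2 years at 3.87%: 4,000 × 1.080339626 ≈ 4,321.3585.
Then 11 years at 10.6%: 4,321.3585 × 3.2085872242 ≈ 13,865.4557.

€13,865.46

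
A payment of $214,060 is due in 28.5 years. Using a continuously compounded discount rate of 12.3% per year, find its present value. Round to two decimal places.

$6,428.60

P = A·e^(−rt) = 214,060·e^(−3.5055).
e^(−3.5055) ≈ 0.0300317537127, so P ≈ 6,428.5972.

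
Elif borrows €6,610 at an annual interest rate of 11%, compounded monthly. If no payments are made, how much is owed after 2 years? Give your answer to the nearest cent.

€8,228.32

Growth factor = (1 + 0.11/12)^24 ≈ 1.244828521.
A ≈ 6,610 × 1.244828521 ≈ 8,228.3165.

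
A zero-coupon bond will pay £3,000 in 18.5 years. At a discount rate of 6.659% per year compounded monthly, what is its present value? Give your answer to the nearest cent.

£878.19

Periodic rate = 6.659%/12 = 0.00554917; 222 periods.
P = 3,000/(1 + 0.06659/12)^222 ≈ 3,000/3.416134134 ≈ 878.1857.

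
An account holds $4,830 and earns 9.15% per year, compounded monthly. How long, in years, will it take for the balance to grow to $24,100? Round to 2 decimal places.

17.63 years

We need (1 + 0.007625)^(12t) = 4.9896, so 12t = ln 4.9896 / ln 1.007625 ≈ 211.6047.
t ≈ 211.6047/12 = 17.6337 years.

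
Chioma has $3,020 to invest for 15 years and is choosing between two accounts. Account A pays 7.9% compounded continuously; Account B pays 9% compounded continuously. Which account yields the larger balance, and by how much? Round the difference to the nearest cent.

Account B, by $1,771.95

A: e^(0.079·15) = e^1.185 ≈ 3.270686821, so 3,020 × 3.270686821 ≈ 9,877.4742.
B: e^(0.09·15) = e^1.35 ≈ 3.8574255307, so 3,020 × 3.8574255307 ≈ 11,649.4251.
Difference ≈ 1,771.9509 in favor of B.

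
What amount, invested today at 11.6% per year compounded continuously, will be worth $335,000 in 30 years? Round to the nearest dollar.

P = A·e^(−rt) = 335,000·e^(−3.48).
e^(−3.48) ≈ 0.0308074110328, so P ≈ 10,320.4827.

$10,320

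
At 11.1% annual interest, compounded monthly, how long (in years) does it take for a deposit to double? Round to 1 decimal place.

(1 + 0.00925)^(12t) = 2.
12t = ln 2 / ln(1 + 0.00925) ≈ 0.69315/0.00920748 ≈ 75.2809.
t ≈ 6.2734.

6.3 years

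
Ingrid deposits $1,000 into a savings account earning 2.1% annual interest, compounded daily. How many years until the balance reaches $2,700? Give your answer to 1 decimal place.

(1 + 0.0000575342)^(365t) = 2,700/1,000 = 2.7.
365t·ln(1 + 0.0000575342) = ln(2.7); 365t = 0.99325/5.75326e-05 ≈ 17264.1584.
t ≈ 47.2991 years.

47.3 years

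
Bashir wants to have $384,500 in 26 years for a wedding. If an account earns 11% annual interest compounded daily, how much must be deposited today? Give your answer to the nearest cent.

Periodic rate = 11%/365 = 0.00030137; 9490 periods.
P = 384,500/(1 + 0.11/365)^9490 ≈ 384,500/17.4540048683 ≈ 22,029.3281.

$22,029.33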